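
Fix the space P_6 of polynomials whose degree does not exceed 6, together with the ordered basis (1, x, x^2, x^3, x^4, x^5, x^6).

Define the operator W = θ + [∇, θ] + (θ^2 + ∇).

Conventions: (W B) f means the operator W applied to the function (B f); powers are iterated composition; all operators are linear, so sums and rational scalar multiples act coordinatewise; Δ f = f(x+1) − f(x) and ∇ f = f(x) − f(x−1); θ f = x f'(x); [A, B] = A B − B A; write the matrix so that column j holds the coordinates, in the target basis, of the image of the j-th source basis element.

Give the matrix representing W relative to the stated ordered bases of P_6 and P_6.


the matrix is [[0, 2, -3, 4, -5, 6, -7]; [0, 2, 4, -9, 16, -25, 36]; [0, 0, 6, 6, -18, 40, -75]; [0, 0, 0, 12, 8, -30, 80]; [0, 0, 0, 0, 20, 10, -45]; [0, 0, 0, 0, 0, 30, 12]; [0, 0, 0, 0, 0, 0, 42]] (rows listed top to bottom)

image of 1: 0
image of x: 2x + 2
image of x^2: 6x^2 + 4x - 3
image of x^3: 12x^3 + 6x^2 - 9x + 4
image of x^4: 20x^4 + 8x^3 - 18x^2 + 16x - 5
image of x^5: 30x^5 + 10x^4 - 30x^3 + 40x^2 - 25x + 6
image of x^6: 42x^6 + 12x^5 - 45x^4 + 80x^3 - 75x^2 + 36x - 7
each image's coordinates form column j of the matrix


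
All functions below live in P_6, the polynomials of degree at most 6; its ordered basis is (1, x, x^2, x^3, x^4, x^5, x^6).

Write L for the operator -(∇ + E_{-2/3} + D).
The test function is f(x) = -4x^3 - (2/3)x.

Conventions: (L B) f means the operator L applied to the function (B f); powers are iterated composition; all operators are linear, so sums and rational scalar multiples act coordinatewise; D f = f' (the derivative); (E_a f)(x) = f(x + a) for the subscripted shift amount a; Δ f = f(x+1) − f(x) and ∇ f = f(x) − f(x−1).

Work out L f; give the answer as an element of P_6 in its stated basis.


the result is g(x) = 4x^3 + 16x^2 - 6x + 100/27

∇ f = -12x^2 + 12x - 14/3
E_{-2/3} f = -4x^3 + 8x^2 - 6x + 44/27
D f = -12x^2 - 2/3
(∇ + E_{-2/3} + D) f = -4x^3 - 16x^2 + 6x - 100/27
(-(∇ + E_{-2/3} + D)) f = 4x^3 + 16x^2 - 6x + 100/27


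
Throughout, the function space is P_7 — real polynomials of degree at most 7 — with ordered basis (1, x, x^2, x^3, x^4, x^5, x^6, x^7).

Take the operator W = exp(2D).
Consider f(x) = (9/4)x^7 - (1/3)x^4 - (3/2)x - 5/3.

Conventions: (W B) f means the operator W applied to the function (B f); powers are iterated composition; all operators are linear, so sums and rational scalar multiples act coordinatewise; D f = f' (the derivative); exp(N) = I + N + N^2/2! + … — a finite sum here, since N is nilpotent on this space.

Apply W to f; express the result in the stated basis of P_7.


order-1 term: (63/2)x^6 - (8/3)x^3 - 3
order-2 term: 189x^5 - 8x^2
order-3 term: 630x^4 - (32/3)x
order-4 term: 1260x^3 - 16/3
order-5 term: 1512x^2
order-6 term: 1008x
order-7 term: 288
the series for exp(2D) f terminates at order 7
exp(2D) f = (9/4)x^7 + (63/2)x^6 + 189x^5 + (1889/3)x^4 + (3772/3)x^3 + 1504x^2 + (5975/6)x + 278

the result is g(x) = (9/4)x^7 + (63/2)x^6 + 189x^5 + (1889/3)x^4 + (3772/3)x^3 + 1504x^2 + (5975/6)x + 278


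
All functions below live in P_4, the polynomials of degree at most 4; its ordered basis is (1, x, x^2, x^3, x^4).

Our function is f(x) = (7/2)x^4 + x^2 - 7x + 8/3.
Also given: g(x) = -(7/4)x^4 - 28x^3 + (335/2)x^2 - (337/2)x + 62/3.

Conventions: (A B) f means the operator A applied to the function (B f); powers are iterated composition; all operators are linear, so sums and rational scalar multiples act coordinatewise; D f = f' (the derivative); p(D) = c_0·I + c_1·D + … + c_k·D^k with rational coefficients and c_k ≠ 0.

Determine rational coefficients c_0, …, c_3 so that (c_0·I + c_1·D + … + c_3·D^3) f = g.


c_0 = -1/2, c_1 = -2, c_2 = 4, c_3 = -2

D^0 f = (7/2)x^4 + x^2 - 7x + 8/3
D^1 f = 14x^3 + 2x - 7
D^2 f = 42x^2 + 2
D^3 f = 84x
matching coefficients of g against c_0 f + c_1 Df + … from the top degree down determines the c_i
solution: c_0 = -1/2, c_1 = -2, c_2 = 4, c_3 = -2


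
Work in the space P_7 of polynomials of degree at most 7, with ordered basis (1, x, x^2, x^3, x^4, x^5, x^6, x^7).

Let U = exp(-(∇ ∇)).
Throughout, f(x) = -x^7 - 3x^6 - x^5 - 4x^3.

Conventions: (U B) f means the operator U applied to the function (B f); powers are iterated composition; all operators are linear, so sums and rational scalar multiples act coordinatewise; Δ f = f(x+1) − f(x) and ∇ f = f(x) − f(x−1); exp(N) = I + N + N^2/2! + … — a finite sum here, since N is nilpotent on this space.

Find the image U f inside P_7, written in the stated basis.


the image equals g(x) = -x^7 - 3x^6 + 41x^5 - 120x^4 - 274x^3 + 1920x^2 - 2532x - 174

order-1 term: 42x^5 - 120x^4 + 150x^3 - 60x^2 - 12x + 6
order-2 term: -420x^3 + 1980x^2 - 3360x + 1980
order-3 term: 840x - 2160
the series for exp(-(∇ ∇)) f terminates at order 3
exp(-(∇ ∇)) f = -x^7 - 3x^6 + 41x^5 - 120x^4 - 274x^3 + 1920x^2 - 2532x - 174


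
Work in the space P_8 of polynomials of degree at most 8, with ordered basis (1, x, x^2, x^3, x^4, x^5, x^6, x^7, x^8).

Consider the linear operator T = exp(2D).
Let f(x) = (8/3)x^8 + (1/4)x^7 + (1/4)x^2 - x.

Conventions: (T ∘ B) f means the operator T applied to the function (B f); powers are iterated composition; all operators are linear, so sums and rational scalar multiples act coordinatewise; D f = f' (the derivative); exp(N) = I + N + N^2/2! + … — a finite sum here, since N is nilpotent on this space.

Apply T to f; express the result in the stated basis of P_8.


order-1 term: (128/3)x^7 + (7/2)x^6 + x - 2
order-2 term: (896/3)x^6 + 21x^5 + 1
order-3 term: (3584/3)x^5 + 70x^4
order-4 term: (8960/3)x^4 + 140x^3
order-5 term: (14336/3)x^3 + 168x^2
order-6 term: (14336/3)x^2 + 112x
order-7 term: (8192/3)x + 32
order-8 term: 2048/3
the series for exp(2D) f terminates at order 8
exp(2D) f = (8/3)x^8 + (515/12)x^7 + (1813/6)x^6 + (3647/3)x^5 + (9170/3)x^4 + (14756/3)x^3 + (59363/12)x^2 + (8528/3)x + 2141/3

the result is g(x) = (8/3)x^8 + (515/12)x^7 + (1813/6)x^6 + (3647/3)x^5 + (9170/3)x^4 + (14756/3)x^3 + (59363/12)x^2 + (8528/3)x + 2141/3


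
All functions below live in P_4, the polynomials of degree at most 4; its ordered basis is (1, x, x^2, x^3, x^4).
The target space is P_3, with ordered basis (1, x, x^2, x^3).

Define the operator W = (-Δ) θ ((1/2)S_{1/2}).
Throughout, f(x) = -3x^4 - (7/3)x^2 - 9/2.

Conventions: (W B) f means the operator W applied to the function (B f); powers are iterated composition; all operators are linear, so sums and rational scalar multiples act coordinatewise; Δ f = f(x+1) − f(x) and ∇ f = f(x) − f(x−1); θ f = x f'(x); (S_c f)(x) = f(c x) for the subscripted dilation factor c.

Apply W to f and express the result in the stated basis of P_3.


S_{1/2} f = -(3/16)x^4 - (7/12)x^2 - 9/2
((1/2)S_{1/2}) f = -(3/32)x^4 - (7/24)x^2 - 9/4
θ ((1/2)S_{1/2}) f = -(3/8)x^4 - (7/12)x^2
Δ θ ((1/2)S_{1/2}) f = -(3/2)x^3 - (9/4)x^2 - (8/3)x - 23/24
(-Δ) θ ((1/2)S_{1/2}) f = (3/2)x^3 + (9/4)x^2 + (8/3)x + 23/24

the image equals g(x) = (3/2)x^3 + (9/4)x^2 + (8/3)x + 23/24


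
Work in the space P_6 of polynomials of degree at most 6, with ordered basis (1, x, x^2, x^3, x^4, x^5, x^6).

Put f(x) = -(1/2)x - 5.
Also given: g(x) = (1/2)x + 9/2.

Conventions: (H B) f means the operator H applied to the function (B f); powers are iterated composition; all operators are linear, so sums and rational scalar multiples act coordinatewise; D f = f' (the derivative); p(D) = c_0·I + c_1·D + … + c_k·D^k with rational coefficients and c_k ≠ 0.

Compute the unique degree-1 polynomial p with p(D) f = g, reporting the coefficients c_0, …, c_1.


D^0 f = -(1/2)x - 5
D^1 f = -1/2
matching coefficients of g against c_0 f + c_1 Df + … from the top degree down determines the c_i
solution: c_0 = -1, c_1 = 1

p(D) = -I + D, i.e. c_0 = -1, c_1 = 1


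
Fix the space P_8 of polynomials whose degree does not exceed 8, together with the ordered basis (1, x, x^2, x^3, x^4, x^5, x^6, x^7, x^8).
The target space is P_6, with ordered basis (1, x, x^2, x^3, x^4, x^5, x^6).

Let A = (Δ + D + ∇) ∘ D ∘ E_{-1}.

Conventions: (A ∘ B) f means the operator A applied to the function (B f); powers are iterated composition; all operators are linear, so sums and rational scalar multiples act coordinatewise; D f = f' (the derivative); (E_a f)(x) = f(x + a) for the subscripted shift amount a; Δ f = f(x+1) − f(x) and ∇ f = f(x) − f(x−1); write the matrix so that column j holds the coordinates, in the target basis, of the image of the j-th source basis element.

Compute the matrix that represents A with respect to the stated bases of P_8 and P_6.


the matrix is [[0, 0, 6, -18, 44, -100, 222, -490, 1080]; [0, 0, 0, 18, -72, 220, -600, 1554, -3920]; [0, 0, 0, 0, 36, -180, 660, -2100, 6216]; [0, 0, 0, 0, 0, 60, -360, 1540, -5600]; [0, 0, 0, 0, 0, 0, 90, -630, 3080]; [0, 0, 0, 0, 0, 0, 0, 126, -1008]; [0, 0, 0, 0, 0, 0, 0, 0, 168]] (rows listed top to bottom)

image of 1: 0
image of x: 0
image of x^2: 6
image of x^3: 18x - 18
image of x^4: 36x^2 - 72x + 44
image of x^5: 60x^3 - 180x^2 + 220x - 100
image of x^6: 90x^4 - 360x^3 + 660x^2 - 600x + 222
image of x^7: 126x^5 - 630x^4 + 1540x^3 - 2100x^2 + 1554x - 490
image of x^8: 168x^6 - 1008x^5 + 3080x^4 - 5600x^3 + 6216x^2 - 3920x + 1080
each image's coordinates form column j of the matrix


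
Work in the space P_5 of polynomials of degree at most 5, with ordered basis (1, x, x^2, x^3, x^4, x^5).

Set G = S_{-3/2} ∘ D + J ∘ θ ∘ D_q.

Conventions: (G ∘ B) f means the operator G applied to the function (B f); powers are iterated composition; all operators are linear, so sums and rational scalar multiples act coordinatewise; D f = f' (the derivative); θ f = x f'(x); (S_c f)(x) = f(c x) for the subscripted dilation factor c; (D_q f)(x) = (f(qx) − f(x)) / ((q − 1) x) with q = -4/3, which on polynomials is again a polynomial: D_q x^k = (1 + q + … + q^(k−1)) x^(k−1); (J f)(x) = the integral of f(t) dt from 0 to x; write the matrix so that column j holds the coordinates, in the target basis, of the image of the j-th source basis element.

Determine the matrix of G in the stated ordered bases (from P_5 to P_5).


the matrix is [[0, 1, 0, 0, 0, 0]; [0, 0, -3, 0, 0, 0]; [0, 0, -1/6, 27/4, 0, 0]; [0, 0, 0, 26/27, -27/2, 0]; [0, 0, 0, 0, -25/36, 405/16]; [0, 0, 0, 0, 0, 724/405]] (rows listed top to bottom)

image of 1: 0
image of x: 1
image of x^2: -(1/6)x^2 - 3x
image of x^3: (26/27)x^3 + (27/4)x^2
image of x^4: -(25/36)x^4 - (27/2)x^3
image of x^5: (724/405)x^5 + (405/16)x^4
each image's coordinates form column j of the matrix


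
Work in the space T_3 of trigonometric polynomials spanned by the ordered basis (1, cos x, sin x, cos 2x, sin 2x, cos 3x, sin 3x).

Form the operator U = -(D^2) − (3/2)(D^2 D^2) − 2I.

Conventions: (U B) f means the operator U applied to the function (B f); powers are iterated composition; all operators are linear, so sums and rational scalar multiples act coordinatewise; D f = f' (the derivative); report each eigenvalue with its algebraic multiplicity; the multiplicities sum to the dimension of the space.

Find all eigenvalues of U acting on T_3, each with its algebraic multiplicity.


image of 1: -2
image of cos x: -(5/2)cos x
image of sin x: -(5/2)sin x
image of cos 2x: -22cos 2x
image of sin 2x: -22sin 2x
image of cos 3x: -(229/2)cos 3x
image of sin 3x: -(229/2)sin 3x
the matrix is diagonal; its diagonal is (-2, -5/2, -5/2, -22, -22, -229/2, -229/2)
for a triangular matrix the eigenvalues are the diagonal entries, with algebraic multiplicity their repetition count

λ = -229/2 (multiplicity 2), λ = -22 (multiplicity 2), λ = -5/2 (multiplicity 2), λ = -2 (multiplicity 1)


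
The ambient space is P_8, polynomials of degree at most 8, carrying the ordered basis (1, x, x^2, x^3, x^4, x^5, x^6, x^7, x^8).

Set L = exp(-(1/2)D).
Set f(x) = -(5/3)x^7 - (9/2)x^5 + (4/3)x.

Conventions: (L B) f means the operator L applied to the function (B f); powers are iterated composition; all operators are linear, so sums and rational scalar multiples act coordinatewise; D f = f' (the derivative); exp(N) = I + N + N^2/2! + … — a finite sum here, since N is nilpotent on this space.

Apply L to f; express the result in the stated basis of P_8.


the image equals g(x) = -(5/3)x^7 + (35/6)x^6 - (53/4)x^5 + (445/24)x^4 - (715/48)x^3 + (215/32)x^2 - (49/192)x - 197/384

order-1 term: (35/6)x^6 + (45/4)x^4 - 2/3
order-2 term: -(35/4)x^5 - (45/4)x^3
order-3 term: (175/24)x^4 + (45/8)x^2
order-4 term: -(175/48)x^3 - (45/32)x
order-5 term: (35/32)x^2 + 9/64
order-6 term: -(35/192)x
order-7 term: 5/384
the series for exp(-(1/2)D) f terminates at order 7
exp(-(1/2)D) f = -(5/3)x^7 + (35/6)x^6 - (53/4)x^5 + (445/24)x^4 - (715/48)x^3 + (215/32)x^2 - (49/192)x - 197/384


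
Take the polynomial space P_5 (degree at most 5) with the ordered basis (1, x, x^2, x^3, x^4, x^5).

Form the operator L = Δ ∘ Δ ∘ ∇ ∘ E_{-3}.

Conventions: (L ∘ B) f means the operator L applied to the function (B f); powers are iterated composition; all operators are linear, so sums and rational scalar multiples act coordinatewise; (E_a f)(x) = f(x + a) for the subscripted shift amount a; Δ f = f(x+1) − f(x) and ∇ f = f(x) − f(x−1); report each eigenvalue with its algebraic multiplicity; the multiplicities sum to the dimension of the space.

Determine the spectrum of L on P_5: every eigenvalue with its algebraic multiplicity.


image of 1: 0
image of x: 0
image of x^2: 0
image of x^3: 6
image of x^4: 24x - 60
image of x^5: 60x^2 - 300x + 390
the matrix is upper triangular; its diagonal is (0, 0, 0, 0, 0, 0)
for a triangular matrix the eigenvalues are the diagonal entries, with algebraic multiplicity their repetition count

λ = 0 (multiplicity 6)


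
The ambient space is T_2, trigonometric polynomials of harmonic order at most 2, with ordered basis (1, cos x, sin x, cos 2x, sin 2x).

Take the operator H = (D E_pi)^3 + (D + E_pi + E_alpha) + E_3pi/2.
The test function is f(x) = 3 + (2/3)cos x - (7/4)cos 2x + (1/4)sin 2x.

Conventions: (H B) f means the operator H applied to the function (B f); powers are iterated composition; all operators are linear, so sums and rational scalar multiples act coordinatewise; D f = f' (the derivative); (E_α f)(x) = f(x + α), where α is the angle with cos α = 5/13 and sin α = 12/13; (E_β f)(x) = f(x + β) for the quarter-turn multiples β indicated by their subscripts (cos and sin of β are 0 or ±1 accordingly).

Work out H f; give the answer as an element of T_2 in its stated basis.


E_pi f = 3 - (2/3)cos x - (7/4)cos 2x + (1/4)sin 2x
D E_pi f = (2/3)sin x + (1/2)cos 2x + (7/2)sin 2x
E_pi (D E_pi) f = -(2/3)sin x + (1/2)cos 2x + (7/2)sin 2x
D E_pi (D E_pi) f = -(2/3)cos x + 7cos 2x - sin 2x
E_pi (D E_pi) (D E_pi) f = (2/3)cos x + 7cos 2x - sin 2x
D E_pi (D E_pi) (D E_pi) f = -(2/3)sin x - 2cos 2x - 14sin 2x
D f = -(2/3)sin x + (1/2)cos 2x + (7/2)sin 2x
E_pi f = 3 - (2/3)cos x - (7/4)cos 2x + (1/4)sin 2x
E_alpha f = 3 + (10/39)cos x - (8/13)sin x + (953/676)cos 2x + (721/676)sin 2x
(D + E_pi + E_alpha) f = 6 - (16/39)cos x - (50/39)sin x + (27/169)cos 2x + (814/169)sin 2x
E_3pi/2 f = 3 + (2/3)sin x + (7/4)cos 2x - (1/4)sin 2x
((D E_pi)^3 + (D + E_pi + E_alpha) + E_3pi/2) f = 9 - (16/39)cos x - (50/39)sin x - (61/676)cos 2x - (6377/676)sin 2x

the image equals g(x) = 9 - (16/39)cos x - (50/39)sin x - (61/676)cos 2x - (6377/676)sin 2x


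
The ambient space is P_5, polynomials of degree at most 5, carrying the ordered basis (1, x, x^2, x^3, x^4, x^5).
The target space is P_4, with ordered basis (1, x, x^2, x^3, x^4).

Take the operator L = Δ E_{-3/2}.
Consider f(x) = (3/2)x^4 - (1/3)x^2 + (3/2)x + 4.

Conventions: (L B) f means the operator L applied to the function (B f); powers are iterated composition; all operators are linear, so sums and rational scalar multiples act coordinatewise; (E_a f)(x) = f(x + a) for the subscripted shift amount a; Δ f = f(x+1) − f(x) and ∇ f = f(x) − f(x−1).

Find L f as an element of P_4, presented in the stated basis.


E_{-3/2} f = (3/2)x^4 - 9x^3 + (239/12)x^2 - (71/4)x + 275/32
Δ E_{-3/2} f = 6x^3 - 18x^2 + (113/6)x - 16/3

g(x) = 6x^3 - 18x^2 + (113/6)x - 16/3


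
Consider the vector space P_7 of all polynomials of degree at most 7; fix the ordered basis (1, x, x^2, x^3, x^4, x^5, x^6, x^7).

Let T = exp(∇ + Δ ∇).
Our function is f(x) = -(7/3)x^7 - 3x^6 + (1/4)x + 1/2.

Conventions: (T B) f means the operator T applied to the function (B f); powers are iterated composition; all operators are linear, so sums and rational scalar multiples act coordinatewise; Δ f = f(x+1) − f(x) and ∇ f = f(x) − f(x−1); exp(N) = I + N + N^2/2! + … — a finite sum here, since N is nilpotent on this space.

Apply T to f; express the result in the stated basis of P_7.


order-1 term: -(49/3)x^6 - 67x^5 - (380/3)x^4 - (425/3)x^3 - 94x^2 - (103/3)x - 61/12
order-2 term: -49x^5 - 290x^4 - (2255/3)x^3 - 1050x^2 - (2329/3)x - 240
order-3 term: -(245/3)x^4 - 550x^3 - 1495x^2 - 1920x - 2917/3
order-4 term: -(245/3)x^3 - 535x^2 - (3725/3)x - 3035/3
order-5 term: -49x^2 - 263x - 1115/3
order-6 term: -(49/3)x - 52
order-7 term: -7/3
the series for exp(∇ + Δ ∇) f terminates at order 7
exp(∇ + Δ ∇) f = -(7/3)x^7 - (58/3)x^6 - 116x^5 - (1495/3)x^4 - 1525x^3 - 3223x^2 - (51017/12)x - 31855/12

g(x) = -(7/3)x^7 - (58/3)x^6 - 116x^5 - (1495/3)x^4 - 1525x^3 - 3223x^2 - (51017/12)x - 31855/12


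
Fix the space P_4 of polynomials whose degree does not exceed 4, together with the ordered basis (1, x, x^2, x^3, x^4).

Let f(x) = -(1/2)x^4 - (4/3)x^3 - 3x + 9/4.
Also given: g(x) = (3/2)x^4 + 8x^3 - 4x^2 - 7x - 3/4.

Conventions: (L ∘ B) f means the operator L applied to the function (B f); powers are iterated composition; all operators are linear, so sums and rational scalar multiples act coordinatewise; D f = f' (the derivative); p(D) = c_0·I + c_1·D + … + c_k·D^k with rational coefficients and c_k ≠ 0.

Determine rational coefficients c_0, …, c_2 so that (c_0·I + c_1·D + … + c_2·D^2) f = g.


D^0 f = -(1/2)x^4 - (4/3)x^3 - 3x + 9/4
D^1 f = -2x^3 - 4x^2 - 3
D^2 f = -6x^2 - 8x
matching coefficients of g against c_0 f + c_1 Df + … from the top degree down determines the c_i
solution: c_0 = -3, c_1 = -2, c_2 = 2

p(D) = -3·I − 2·D + 2·D^2, i.e. c_0 = -3, c_1 = -2, c_2 = 2


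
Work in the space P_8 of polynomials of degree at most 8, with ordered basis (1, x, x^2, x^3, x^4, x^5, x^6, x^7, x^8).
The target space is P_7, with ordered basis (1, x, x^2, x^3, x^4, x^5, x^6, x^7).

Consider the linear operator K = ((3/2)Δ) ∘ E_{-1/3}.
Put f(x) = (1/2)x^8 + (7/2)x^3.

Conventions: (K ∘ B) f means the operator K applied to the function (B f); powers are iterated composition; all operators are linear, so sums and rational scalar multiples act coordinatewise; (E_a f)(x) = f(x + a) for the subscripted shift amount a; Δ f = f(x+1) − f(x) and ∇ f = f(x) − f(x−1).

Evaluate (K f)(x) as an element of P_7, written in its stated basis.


the result is g(x) = 6x^7 + 7x^6 + 14x^5 + (175/18)x^4 + (154/27)x^3 + (1897/108)x^2 + (5447/972)x + 1297/729

E_{-1/3} f = (1/2)x^8 - (4/3)x^7 + (14/9)x^6 - (28/27)x^5 + (35/81)x^4 + (1645/486)x^3 - (5075/1458)x^2 + (5095/4374)x - 850/6561
Δ E_{-1/3} f = 4x^7 + (14/3)x^6 + (28/3)x^5 + (175/27)x^4 + (308/81)x^3 + (1897/162)x^2 + (5447/1458)x + 2594/2187
((3/2)Δ) E_{-1/3} f = 6x^7 + 7x^6 + 14x^5 + (175/18)x^4 + (154/27)x^3 + (1897/108)x^2 + (5447/972)x + 1297/729


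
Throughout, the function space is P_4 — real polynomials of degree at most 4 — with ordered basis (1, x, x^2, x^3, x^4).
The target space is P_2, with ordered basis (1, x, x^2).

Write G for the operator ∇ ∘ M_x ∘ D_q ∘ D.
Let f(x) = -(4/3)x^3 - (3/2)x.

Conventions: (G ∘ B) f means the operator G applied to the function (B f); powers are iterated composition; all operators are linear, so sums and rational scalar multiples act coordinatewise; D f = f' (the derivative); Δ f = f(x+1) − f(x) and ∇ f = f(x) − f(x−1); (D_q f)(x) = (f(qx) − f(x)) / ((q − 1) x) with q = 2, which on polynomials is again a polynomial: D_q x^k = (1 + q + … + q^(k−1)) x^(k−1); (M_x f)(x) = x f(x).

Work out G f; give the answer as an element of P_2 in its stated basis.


the image equals g(x) = -24x + 12

D f = -4x^2 - 3/2
D_q D f = -12x
M_x D_q D f = -12x^2
∇ (M_x ∘ D_q ∘ D) f = -24x + 12


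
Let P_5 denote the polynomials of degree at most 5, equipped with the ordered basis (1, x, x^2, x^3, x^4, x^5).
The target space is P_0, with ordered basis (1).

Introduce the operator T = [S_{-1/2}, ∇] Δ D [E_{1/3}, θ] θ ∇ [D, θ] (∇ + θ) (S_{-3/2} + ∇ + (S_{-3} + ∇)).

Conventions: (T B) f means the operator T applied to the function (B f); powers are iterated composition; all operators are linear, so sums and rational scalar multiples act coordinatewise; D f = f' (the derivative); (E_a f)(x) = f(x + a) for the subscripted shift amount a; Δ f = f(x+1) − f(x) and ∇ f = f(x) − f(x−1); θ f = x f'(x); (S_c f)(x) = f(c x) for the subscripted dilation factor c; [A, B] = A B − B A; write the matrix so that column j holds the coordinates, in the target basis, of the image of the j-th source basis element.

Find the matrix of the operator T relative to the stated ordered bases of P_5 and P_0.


the matrix is [[0, 0, 0, 0, 0, 0]] (rows listed top to bottom)

image of 1: 0
image of x: 0
image of x^2: 0
image of x^3: 0
image of x^4: 0
image of x^5: 0
each image's coordinates form column j of the matrix


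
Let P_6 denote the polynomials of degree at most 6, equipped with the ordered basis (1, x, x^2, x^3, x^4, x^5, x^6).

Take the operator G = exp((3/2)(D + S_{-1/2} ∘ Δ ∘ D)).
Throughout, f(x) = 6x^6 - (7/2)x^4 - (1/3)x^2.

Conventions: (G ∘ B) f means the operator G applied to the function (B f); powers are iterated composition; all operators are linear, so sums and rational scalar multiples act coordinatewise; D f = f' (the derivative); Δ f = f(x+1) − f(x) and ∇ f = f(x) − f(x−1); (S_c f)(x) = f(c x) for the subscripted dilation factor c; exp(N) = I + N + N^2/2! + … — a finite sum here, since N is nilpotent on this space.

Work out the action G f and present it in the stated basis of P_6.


order-1 term: 54x^5 + (135/8)x^4 - (177/2)x^3 + (477/4)x^2 - (209/2)x + 32
order-2 term: (405/2)x^4 - (405/8)x^3 + (4563/32)x^2 - (1647/16)x + 309/2
order-3 term: 405x^3 + (3645/16)x^2 - (12447/32)x + 6723/16
order-4 term: (3645/8)x^2 - (18225/64)x + 123039/256
order-5 term: (2187/8)x + 24057/128
order-6 term: 2187/32
the series for exp((3/2)(D + S_{-1/2} ∘ Δ ∘ D)) f terminates at order 6
exp((3/2)(D + S_{-1/2} ∘ Δ ∘ D)) f = 6x^6 + 54x^5 + (1727/8)x^4 + (2127/8)x^3 + (90715/96)x^2 - (38899/64)x + 343961/256

the image equals g(x) = 6x^6 + 54x^5 + (1727/8)x^4 + (2127/8)x^3 + (90715/96)x^2 - (38899/64)x + 343961/256


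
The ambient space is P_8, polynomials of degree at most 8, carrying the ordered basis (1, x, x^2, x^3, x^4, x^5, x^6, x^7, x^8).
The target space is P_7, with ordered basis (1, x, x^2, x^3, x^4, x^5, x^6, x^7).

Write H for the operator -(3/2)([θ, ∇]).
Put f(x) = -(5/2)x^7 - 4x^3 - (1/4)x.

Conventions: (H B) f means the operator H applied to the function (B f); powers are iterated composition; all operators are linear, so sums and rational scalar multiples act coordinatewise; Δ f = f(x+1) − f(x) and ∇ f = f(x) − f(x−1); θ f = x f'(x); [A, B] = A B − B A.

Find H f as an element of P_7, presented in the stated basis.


∇ f = -(35/2)x^6 + (105/2)x^5 - (175/2)x^4 + (175/2)x^3 - (129/2)x^2 + (59/2)x - 27/4
θ ∇ f = -105x^6 + (525/2)x^5 - 350x^4 + (525/2)x^3 - 129x^2 + (59/2)x
θ f = -(35/2)x^7 - 12x^3 - (1/4)x
∇ θ f = -(245/2)x^6 + (735/2)x^5 - (1225/2)x^4 + (1225/2)x^3 - (807/2)x^2 + (317/2)x - 119/4
[θ, ∇] f = (35/2)x^6 - 105x^5 + (525/2)x^4 - 350x^3 + (549/2)x^2 - 129x + 119/4
(-(3/2)([θ, ∇])) f = -(105/4)x^6 + (315/2)x^5 - (1575/4)x^4 + 525x^3 - (1647/4)x^2 + (387/2)x - 357/8

the result is g(x) = -(105/4)x^6 + (315/2)x^5 - (1575/4)x^4 + 525x^3 - (1647/4)x^2 + (387/2)x - 357/8


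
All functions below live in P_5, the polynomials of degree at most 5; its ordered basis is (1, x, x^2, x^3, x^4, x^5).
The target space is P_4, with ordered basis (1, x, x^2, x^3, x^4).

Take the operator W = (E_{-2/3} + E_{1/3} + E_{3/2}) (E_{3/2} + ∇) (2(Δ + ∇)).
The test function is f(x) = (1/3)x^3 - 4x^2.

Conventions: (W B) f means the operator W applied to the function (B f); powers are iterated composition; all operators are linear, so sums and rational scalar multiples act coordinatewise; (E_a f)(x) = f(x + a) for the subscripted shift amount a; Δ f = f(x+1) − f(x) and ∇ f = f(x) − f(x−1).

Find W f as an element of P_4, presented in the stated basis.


Δ f = x^2 - 7x - 11/3
∇ f = x^2 - 9x + 13/3
(Δ + ∇) f = 2x^2 - 16x + 2/3
(2(Δ + ∇)) f = 4x^2 - 32x + 4/3
E_{3/2} (2(Δ + ∇)) f = 4x^2 - 20x - 113/3
∇ (2(Δ + ∇)) f = 8x - 36
(E_{3/2} + ∇) (2(Δ + ∇)) f = 4x^2 - 12x - 221/3
E_{-2/3} (E_{3/2} + ∇) (2(Δ + ∇)) f = 4x^2 - (52/3)x - 575/9
E_{1/3} (E_{3/2} + ∇) (2(Δ + ∇)) f = 4x^2 - (28/3)x - 695/9
E_{3/2} (E_{3/2} + ∇) (2(Δ + ∇)) f = 4x^2 - 248/3
(E_{-2/3} + E_{1/3} + E_{3/2}) (E_{3/2} + ∇) (2(Δ + ∇)) f = 12x^2 - (80/3)x - 2014/9

the image equals g(x) = 12x^2 - (80/3)x - 2014/9


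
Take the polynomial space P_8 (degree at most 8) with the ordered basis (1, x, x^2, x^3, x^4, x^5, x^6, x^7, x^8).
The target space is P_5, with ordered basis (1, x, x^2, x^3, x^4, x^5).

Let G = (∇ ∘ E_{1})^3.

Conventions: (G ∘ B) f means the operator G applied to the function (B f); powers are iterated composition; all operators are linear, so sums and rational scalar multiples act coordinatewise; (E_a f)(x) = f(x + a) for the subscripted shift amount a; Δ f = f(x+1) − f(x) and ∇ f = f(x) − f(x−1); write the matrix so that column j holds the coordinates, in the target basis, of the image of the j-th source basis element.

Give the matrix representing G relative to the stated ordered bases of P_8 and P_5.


the matrix is [[0, 0, 0, 6, 36, 150, 540, 1806, 5796]; [0, 0, 0, 0, 24, 180, 900, 3780, 14448]; [0, 0, 0, 0, 0, 60, 540, 3150, 15120]; [0, 0, 0, 0, 0, 0, 120, 1260, 8400]; [0, 0, 0, 0, 0, 0, 0, 210, 2520]; [0, 0, 0, 0, 0, 0, 0, 0, 336]] (rows listed top to bottom)

image of 1: 0
image of x: 0
image of x^2: 0
image of x^3: 6
image of x^4: 24x + 36
image of x^5: 60x^2 + 180x + 150
image of x^6: 120x^3 + 540x^2 + 900x + 540
image of x^7: 210x^4 + 1260x^3 + 3150x^2 + 3780x + 1806
image of x^8: 336x^5 + 2520x^4 + 8400x^3 + 15120x^2 + 14448x + 5796
each image's coordinates form column j of the matrix


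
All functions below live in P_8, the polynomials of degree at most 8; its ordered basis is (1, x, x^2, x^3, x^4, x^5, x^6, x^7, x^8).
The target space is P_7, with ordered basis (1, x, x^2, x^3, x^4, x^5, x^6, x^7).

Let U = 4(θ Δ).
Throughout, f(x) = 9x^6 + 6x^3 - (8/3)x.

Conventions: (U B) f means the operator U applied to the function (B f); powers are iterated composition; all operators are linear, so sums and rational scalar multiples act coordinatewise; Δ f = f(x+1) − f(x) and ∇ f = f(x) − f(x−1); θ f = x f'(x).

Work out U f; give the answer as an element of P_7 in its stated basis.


Δ f = 54x^5 + 135x^4 + 180x^3 + 153x^2 + 72x + 37/3
θ Δ f = 270x^5 + 540x^4 + 540x^3 + 306x^2 + 72x
(4(θ Δ)) f = 1080x^5 + 2160x^4 + 2160x^3 + 1224x^2 + 288x

the result is g(x) = 1080x^5 + 2160x^4 + 2160x^3 + 1224x^2 + 288x


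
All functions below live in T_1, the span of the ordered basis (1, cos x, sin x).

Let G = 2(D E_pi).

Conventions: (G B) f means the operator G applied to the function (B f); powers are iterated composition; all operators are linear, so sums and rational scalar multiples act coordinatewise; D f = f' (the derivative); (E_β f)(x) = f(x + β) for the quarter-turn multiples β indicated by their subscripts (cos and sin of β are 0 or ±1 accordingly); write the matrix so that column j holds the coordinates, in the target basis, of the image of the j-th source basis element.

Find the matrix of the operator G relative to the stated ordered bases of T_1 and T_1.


image of 1: 0
image of cos x: 2sin x
image of sin x: -2cos x
each image's coordinates form column j of the matrix

the matrix is [[0, 0, 0]; [0, 0, -2]; [0, 2, 0]] (rows listed top to bottom)


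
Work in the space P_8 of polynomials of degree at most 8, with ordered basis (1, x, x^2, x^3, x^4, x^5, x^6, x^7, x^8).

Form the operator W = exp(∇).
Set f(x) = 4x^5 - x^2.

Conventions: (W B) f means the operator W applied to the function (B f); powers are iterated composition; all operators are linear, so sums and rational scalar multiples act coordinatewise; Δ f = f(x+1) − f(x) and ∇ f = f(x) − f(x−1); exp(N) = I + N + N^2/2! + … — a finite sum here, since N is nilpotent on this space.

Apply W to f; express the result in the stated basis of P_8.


the result is g(x) = 4x^5 + 20x^4 - 41x^2 + 18x + 8

order-1 term: 20x^4 - 40x^3 + 40x^2 - 22x + 5
order-2 term: 40x^3 - 120x^2 + 140x - 61
order-3 term: 40x^2 - 120x + 100
order-4 term: 20x - 40
order-5 term: 4
the series for exp(∇) f terminates at order 5
exp(∇) f = 4x^5 + 20x^4 - 41x^2 + 18x + 8


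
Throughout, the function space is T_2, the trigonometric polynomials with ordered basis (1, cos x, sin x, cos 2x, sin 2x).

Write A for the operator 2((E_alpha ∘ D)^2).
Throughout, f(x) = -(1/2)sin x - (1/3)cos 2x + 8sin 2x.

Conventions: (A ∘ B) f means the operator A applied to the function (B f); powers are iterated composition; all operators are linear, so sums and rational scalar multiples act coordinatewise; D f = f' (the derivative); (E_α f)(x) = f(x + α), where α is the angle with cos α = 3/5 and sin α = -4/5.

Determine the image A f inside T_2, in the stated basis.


the result is g(x) = -(24/25)cos x - (7/25)sin x - (68728/1875)cos 2x + (32832/625)sin 2x

D f = -(1/2)cos x + 16cos 2x + (2/3)sin 2x
E_alpha D f = -(3/10)cos x - (2/5)sin x - (128/25)cos 2x + (1138/75)sin 2x
D (E_alpha ∘ D) f = -(2/5)cos x + (3/10)sin x + (2276/75)cos 2x + (256/25)sin 2x
E_alpha D (E_alpha ∘ D) f = -(12/25)cos x - (7/50)sin x - (34364/1875)cos 2x + (16416/625)sin 2x
(2((E_alpha ∘ D)^2)) f = -(24/25)cos x - (7/25)sin x - (68728/1875)cos 2x + (32832/625)sin 2x


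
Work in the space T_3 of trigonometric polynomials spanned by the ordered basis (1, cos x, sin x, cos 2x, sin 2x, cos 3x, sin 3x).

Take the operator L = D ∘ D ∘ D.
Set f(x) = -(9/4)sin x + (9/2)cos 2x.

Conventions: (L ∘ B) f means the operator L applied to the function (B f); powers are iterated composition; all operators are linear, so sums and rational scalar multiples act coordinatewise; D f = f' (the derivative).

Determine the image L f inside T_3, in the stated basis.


g(x) = (9/4)cos x + 36sin 2x

D f = -(9/4)cos x - 9sin 2x
D D f = (9/4)sin x - 18cos 2x
D D D f = (9/4)cos x + 36sin 2x


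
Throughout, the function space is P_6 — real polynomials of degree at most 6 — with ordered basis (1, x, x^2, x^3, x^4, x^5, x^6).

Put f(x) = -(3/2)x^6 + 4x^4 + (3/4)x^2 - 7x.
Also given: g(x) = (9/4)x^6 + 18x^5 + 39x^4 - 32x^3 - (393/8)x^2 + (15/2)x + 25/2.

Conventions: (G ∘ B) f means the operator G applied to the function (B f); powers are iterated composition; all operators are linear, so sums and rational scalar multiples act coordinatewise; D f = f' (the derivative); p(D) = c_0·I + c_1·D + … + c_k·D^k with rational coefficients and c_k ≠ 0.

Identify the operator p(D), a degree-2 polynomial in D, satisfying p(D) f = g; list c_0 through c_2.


c_0 = -3/2, c_1 = -2, c_2 = -1

D^0 f = -(3/2)x^6 + 4x^4 + (3/4)x^2 - 7x
D^1 f = -9x^5 + 16x^3 + (3/2)x - 7
D^2 f = -45x^4 + 48x^2 + 3/2
matching coefficients of g against c_0 f + c_1 Df + … from the top degree down determines the c_i
solution: c_0 = -3/2, c_1 = -2, c_2 = -1


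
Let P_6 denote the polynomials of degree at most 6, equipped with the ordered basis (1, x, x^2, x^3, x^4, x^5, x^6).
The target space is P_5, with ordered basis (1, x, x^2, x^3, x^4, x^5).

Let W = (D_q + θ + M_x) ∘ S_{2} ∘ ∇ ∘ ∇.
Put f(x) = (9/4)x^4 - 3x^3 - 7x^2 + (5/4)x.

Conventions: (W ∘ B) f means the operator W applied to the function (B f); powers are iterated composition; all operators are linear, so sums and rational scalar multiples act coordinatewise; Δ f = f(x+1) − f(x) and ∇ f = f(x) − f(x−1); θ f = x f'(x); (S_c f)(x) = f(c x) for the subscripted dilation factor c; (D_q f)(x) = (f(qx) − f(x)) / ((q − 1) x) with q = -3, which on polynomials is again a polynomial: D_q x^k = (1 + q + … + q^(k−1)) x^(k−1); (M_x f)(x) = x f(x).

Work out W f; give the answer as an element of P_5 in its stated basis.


∇ f = 9x^3 - (45/2)x^2 + 4x + 3
∇ ∇ f = 27x^2 - 72x + 71/2
S_{2} ∇ ∇ f = 108x^2 - 144x + 71/2
D_q (S_{2} ∘ ∇) ∇ f = -216x - 144
θ (S_{2} ∘ ∇) ∇ f = 216x^2 - 144x
M_x (S_{2} ∘ ∇) ∇ f = 108x^3 - 144x^2 + (71/2)x
(D_q + θ + M_x) (S_{2} ∘ ∇) ∇ f = 108x^3 + 72x^2 - (649/2)x - 144

the result is g(x) = 108x^3 + 72x^2 - (649/2)x - 144


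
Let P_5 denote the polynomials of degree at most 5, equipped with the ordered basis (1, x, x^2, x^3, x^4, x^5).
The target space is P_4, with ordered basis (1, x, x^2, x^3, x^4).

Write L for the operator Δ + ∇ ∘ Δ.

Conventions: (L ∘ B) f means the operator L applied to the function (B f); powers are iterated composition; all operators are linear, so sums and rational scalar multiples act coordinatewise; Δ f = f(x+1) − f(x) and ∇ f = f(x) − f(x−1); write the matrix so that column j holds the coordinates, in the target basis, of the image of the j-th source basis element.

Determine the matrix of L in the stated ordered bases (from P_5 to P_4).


the matrix is [[0, 1, 3, 1, 3, 1]; [0, 0, 2, 9, 4, 15]; [0, 0, 0, 3, 18, 10]; [0, 0, 0, 0, 4, 30]; [0, 0, 0, 0, 0, 5]] (rows listed top to bottom)

image of 1: 0
image of x: 1
image of x^2: 2x + 3
image of x^3: 3x^2 + 9x + 1
image of x^4: 4x^3 + 18x^2 + 4x + 3
image of x^5: 5x^4 + 30x^3 + 10x^2 + 15x + 1
each image's coordinates form column j of the matrix


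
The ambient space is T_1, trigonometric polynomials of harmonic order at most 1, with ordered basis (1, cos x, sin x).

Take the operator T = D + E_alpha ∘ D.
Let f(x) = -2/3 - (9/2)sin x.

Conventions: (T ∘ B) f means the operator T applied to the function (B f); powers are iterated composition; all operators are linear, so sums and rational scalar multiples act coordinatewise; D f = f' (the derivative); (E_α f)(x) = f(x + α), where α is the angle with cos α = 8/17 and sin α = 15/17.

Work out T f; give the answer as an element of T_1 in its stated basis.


D f = -(9/2)cos x
D f = -(9/2)cos x
E_alpha D f = -(36/17)cos x + (135/34)sin x
(D + E_alpha ∘ D) f = -(225/34)cos x + (135/34)sin x

the result is g(x) = -(225/34)cos x + (135/34)sin x


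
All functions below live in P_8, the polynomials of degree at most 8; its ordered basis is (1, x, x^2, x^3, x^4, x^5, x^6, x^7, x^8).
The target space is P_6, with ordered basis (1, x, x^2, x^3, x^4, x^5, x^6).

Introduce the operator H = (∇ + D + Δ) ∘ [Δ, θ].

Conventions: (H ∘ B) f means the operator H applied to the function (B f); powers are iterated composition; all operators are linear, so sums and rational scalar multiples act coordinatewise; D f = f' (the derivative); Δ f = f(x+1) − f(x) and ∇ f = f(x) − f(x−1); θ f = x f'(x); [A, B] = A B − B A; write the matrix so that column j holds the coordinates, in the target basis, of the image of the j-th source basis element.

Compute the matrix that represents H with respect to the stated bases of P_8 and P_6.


the matrix is [[0, 0, 6, 18, 44, 100, 222, 490, 1080]; [0, 0, 0, 18, 72, 220, 600, 1554, 3920]; [0, 0, 0, 0, 36, 180, 660, 2100, 6216]; [0, 0, 0, 0, 0, 60, 360, 1540, 5600]; [0, 0, 0, 0, 0, 0, 90, 630, 3080]; [0, 0, 0, 0, 0, 0, 0, 126, 1008]; [0, 0, 0, 0, 0, 0, 0, 0, 168]] (rows listed top to bottom)

image of 1: 0
image of x: 0
image of x^2: 6
image of x^3: 18x + 18
image of x^4: 36x^2 + 72x + 44
image of x^5: 60x^3 + 180x^2 + 220x + 100
image of x^6: 90x^4 + 360x^3 + 660x^2 + 600x + 222
image of x^7: 126x^5 + 630x^4 + 1540x^3 + 2100x^2 + 1554x + 490
image of x^8: 168x^6 + 1008x^5 + 3080x^4 + 5600x^3 + 6216x^2 + 3920x + 1080
each image's coordinates form column j of the matrix


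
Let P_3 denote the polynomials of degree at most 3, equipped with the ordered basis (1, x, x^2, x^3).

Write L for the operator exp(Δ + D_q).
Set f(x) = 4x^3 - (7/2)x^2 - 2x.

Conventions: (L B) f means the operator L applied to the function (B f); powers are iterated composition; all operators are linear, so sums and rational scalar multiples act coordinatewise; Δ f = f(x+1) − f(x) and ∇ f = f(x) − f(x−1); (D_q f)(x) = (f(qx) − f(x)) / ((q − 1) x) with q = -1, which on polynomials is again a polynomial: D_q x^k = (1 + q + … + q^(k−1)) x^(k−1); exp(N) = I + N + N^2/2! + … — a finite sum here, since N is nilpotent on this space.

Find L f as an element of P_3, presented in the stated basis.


the result is g(x) = 4x^3 + (25/2)x^2 + 19x + 121/6

order-1 term: 16x^2 + 5x - 7/2
order-2 term: 16x + 13
order-3 term: 32/3
the series for exp(Δ + D_q) f terminates at order 3
exp(Δ + D_q) f = 4x^3 + (25/2)x^2 + 19x + 121/6


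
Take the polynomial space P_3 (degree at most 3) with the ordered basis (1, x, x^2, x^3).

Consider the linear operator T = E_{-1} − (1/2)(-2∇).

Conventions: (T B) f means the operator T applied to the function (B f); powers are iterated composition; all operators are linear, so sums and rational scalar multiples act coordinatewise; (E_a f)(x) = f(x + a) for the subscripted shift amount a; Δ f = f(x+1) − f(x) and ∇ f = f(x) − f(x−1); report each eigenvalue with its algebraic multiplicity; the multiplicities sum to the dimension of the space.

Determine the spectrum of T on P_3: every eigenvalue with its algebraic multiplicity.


image of 1: 1
image of x: x
image of x^2: x^2
image of x^3: x^3
the matrix is upper triangular; its diagonal is (1, 1, 1, 1)
for a triangular matrix the eigenvalues are the diagonal entries, with algebraic multiplicity their repetition count

λ = 1 (multiplicity 4)


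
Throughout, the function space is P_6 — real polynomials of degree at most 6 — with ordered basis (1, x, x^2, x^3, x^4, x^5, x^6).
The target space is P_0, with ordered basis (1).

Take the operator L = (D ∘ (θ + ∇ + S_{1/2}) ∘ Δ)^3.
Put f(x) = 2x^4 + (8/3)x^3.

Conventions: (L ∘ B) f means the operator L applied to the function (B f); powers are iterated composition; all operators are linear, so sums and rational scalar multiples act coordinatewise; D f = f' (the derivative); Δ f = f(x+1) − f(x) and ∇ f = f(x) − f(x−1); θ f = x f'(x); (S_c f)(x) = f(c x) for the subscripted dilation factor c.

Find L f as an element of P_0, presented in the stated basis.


the image equals g(x) = 0

Δ f = 8x^3 + 20x^2 + 16x + 14/3
θ Δ f = 24x^3 + 40x^2 + 16x
∇ Δ f = 24x^2 + 16x + 4
S_{1/2} Δ f = x^3 + 5x^2 + 8x + 14/3
(θ + ∇ + S_{1/2}) Δ f = 25x^3 + 69x^2 + 40x + 26/3
D (θ + ∇ + S_{1/2}) Δ f = 75x^2 + 138x + 40
Δ (D ∘ (θ + ∇ + S_{1/2}) ∘ Δ) f = 150x + 213
θ Δ (D ∘ (θ + ∇ + S_{1/2}) ∘ Δ) f = 150x
∇ Δ (D ∘ (θ + ∇ + S_{1/2}) ∘ Δ) f = 150
S_{1/2} Δ (D ∘ (θ + ∇ + S_{1/2}) ∘ Δ) f = 75x + 213
(θ + ∇ + S_{1/2}) Δ (D ∘ (θ + ∇ + S_{1/2}) ∘ Δ) f = 225x + 363
D (θ + ∇ + S_{1/2}) Δ (D ∘ (θ + ∇ + S_{1/2}) ∘ Δ) f = 225
Δ (D ∘ (θ + ∇ + S_{1/2}) ∘ Δ) (D ∘ (θ + ∇ + S_{1/2}) ∘ Δ) f = 0
θ Δ (D ∘ (θ + ∇ + S_{1/2}) ∘ Δ) (D ∘ (θ + ∇ + S_{1/2}) ∘ Δ) f = 0
∇ Δ (D ∘ (θ + ∇ + S_{1/2}) ∘ Δ) (D ∘ (θ + ∇ + S_{1/2}) ∘ Δ) f = 0
S_{1/2} Δ (D ∘ (θ + ∇ + S_{1/2}) ∘ Δ) (D ∘ (θ + ∇ + S_{1/2}) ∘ Δ) f = 0
(θ + ∇ + S_{1/2}) Δ (D ∘ (θ + ∇ + S_{1/2}) ∘ Δ) (D ∘ (θ + ∇ + S_{1/2}) ∘ Δ) f = 0
D (θ + ∇ + S_{1/2}) Δ (D ∘ (θ + ∇ + S_{1/2}) ∘ Δ) (D ∘ (θ + ∇ + S_{1/2}) ∘ Δ) f = 0


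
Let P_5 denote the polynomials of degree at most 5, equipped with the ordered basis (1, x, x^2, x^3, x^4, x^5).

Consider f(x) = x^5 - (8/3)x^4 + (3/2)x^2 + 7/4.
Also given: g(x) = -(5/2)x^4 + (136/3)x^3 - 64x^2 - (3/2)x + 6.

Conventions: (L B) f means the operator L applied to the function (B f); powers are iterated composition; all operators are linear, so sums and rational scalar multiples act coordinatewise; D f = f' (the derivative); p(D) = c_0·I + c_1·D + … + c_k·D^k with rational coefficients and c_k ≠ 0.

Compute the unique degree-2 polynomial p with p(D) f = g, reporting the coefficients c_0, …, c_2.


p(D) = -(1/2)·D + 2·D^2, i.e. c_0 = 0, c_1 = -1/2, c_2 = 2

D^0 f = x^5 - (8/3)x^4 + (3/2)x^2 + 7/4
D^1 f = 5x^4 - (32/3)x^3 + 3x
D^2 f = 20x^3 - 32x^2 + 3
matching coefficients of g against c_0 f + c_1 Df + … from the top degree down determines the c_i
solution: c_0 = 0, c_1 = -1/2, c_2 = 2
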